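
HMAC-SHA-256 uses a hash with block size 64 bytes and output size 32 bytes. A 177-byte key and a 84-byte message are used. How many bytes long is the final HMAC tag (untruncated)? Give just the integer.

The tag is one SHA-256 digest: 32 bytes.

32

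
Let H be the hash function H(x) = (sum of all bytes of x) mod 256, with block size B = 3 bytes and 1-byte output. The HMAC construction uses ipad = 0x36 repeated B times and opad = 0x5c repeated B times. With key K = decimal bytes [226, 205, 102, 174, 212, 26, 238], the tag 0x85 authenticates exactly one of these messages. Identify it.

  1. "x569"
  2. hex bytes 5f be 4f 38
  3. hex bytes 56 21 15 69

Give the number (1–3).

3

Key decimal bytes [226, 205, 102, 174, 212, 26, 238] = e2 cd 66 ae d4 1a ee is 7 bytes > B = 3, so hash it first: H(key) = 9f, then zero-pad to 3 bytes: K' = 9f 00 00.
K' ⊕ ipad = a9 36 36; K' ⊕ opad = c3 5c 5c.
m1: inner = H(a9 36 36 78 35 36 39) = 31; tag = H(c3 5c 5c 31) = ac
m2: inner = H(a9 36 36 5f be 4f 38) = b9; tag = H(c3 5c 5c b9) = 34
m3: inner = H(a9 36 36 56 21 15 69) = 0a; tag = H(c3 5c 5c 0a) = 85 ← matches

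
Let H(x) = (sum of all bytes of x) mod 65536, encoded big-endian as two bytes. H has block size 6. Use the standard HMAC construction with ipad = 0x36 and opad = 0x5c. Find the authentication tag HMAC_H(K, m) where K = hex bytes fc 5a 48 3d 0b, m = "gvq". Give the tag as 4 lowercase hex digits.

0251

Key hex bytes fc 5a 48 3d 0b is 5 bytes ≤ B = 6; zero-pad to 6 bytes: K' = fc 5a 48 3d 0b 00.
K' ⊕ ipad = ca 6c 7e 0b 3d 36.  K' ⊕ opad = a0 06 14 61 57 5c.
Inner input = (K'⊕ipad) ∥ m = ca 6c 7e 0b 3d 36 ∥ 67 76 71.
Inner hash: sum = 202+108+126+11+61+54+103+118+113 = 896 → 03 80.
Outer input = (K'⊕opad) ∥ inner = a0 06 14 61 57 5c ∥ 03 80.
Outer hash (tag): sum = 160+6+20+97+87+92+3+128 = 593 → 02 51.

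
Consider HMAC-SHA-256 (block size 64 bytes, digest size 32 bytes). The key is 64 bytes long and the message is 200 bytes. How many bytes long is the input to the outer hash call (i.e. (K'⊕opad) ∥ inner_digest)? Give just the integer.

Key is 64 ≤ 64 bytes, zero-padded: |K'| = 64.
Outer input = (K'⊕opad) ∥ H(inner) → 64 + 32 = 96 bytes.

96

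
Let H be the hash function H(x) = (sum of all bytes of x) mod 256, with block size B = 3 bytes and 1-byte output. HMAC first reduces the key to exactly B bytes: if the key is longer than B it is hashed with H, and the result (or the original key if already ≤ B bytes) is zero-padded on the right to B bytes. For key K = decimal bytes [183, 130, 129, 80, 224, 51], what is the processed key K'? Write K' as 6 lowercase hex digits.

|K| = 6 > B = 3, so first hash the key.
H(K): sum = 183+130+129+80+224+51 = 797; mod 256 = 29 → 1d.
Zero-pad H(K) = 1d to 3 bytes: K' = 1d 00 00.

1d0000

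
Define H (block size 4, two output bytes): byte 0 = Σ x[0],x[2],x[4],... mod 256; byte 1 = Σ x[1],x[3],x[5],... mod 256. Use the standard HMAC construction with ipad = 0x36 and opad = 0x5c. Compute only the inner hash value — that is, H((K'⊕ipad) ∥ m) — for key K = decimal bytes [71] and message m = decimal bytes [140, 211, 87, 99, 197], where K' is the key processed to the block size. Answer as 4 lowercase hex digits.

4fa2

Key decimal bytes [71] = 47 is 1 byte ≤ B = 4; zero-pad to 4 bytes: K' = 47 00 00 00.
K' ⊕ ipad = 71 36 36 36.
Inner input = 71 36 36 36 ∥ 8c d3 57 63 c5.
Inner hash: even-index sum = 591 mod 256 = 79; odd-index sum = 418 mod 256 = 162 → 4f a2.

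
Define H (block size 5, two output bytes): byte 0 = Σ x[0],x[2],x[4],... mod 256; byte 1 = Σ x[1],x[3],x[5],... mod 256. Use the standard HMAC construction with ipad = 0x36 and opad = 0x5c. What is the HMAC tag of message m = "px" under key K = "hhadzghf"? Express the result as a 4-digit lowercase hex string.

04a2

Key "hhadzghf" = 68 68 61 64 7a 67 68 66 is 8 bytes > B = 5, so hash it first: H(key) = ab 99, then zero-pad to 5 bytes: K' = ab 99 00 00 00.
K' ⊕ ipad = 9d af 36 36 36.  K' ⊕ opad = f7 c5 5c 5c 5c.
Inner input = (K'⊕ipad) ∥ m = 9d af 36 36 36 ∥ 70 78.
Inner hash: even-index sum = 385 mod 256 = 129; odd-index sum = 341 mod 256 = 85 → 81 55.
Outer input = (K'⊕opad) ∥ inner = f7 c5 5c 5c 5c ∥ 81 55.
Outer hash (tag): even-index sum = 516 mod 256 = 4; odd-index sum = 418 mod 256 = 162 → 04 a2.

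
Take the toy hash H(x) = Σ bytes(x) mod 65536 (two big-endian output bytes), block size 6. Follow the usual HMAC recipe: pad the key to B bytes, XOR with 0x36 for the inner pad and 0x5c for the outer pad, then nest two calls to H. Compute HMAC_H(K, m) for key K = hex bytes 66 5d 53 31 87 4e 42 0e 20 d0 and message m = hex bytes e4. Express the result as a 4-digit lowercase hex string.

Key hex bytes 66 5d 53 31 87 4e 42 0e 20 d0 is 10 bytes > B = 6, so hash it first: H(key) = 03 5c, then zero-pad to 6 bytes: K' = 03 5c 00 00 00 00.
K' ⊕ ipad = 35 6a 36 36 36 36.  K' ⊕ opad = 5f 00 5c 5c 5c 5c.
Inner input = (K'⊕ipad) ∥ m = 35 6a 36 36 36 36 ∥ e4.
Inner hash: sum = 53+106+54+54+54+54+228 = 603 → 02 5b.
Outer input = (K'⊕opad) ∥ inner = 5f 00 5c 5c 5c 5c ∥ 02 5b.
Outer hash (tag): sum = 95+0+92+92+92+92+2+91 = 556 → 02 2c.

022c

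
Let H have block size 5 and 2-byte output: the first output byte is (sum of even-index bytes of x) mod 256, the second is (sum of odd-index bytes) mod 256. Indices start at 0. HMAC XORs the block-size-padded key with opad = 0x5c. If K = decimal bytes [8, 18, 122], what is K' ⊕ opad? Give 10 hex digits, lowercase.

Key decimal bytes [8, 18, 122] = 08 12 7a is 3 bytes ≤ B = 5; zero-pad to 5 bytes: K' = 08 12 7a 00 00.
XOR each byte with 0x5c: 08⊕5c=54, 12⊕5c=4e, 7a⊕5c=26, 00⊕5c=5c, 00⊕5c=5c.

544e265c5c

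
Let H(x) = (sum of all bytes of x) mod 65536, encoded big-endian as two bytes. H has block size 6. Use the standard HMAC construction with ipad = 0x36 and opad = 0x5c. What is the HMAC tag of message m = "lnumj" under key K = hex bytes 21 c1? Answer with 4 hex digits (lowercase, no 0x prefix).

029a

Key hex bytes 21 c1 is 2 bytes ≤ B = 6; zero-pad to 6 bytes: K' = 21 c1 00 00 00 00.
K' ⊕ ipad = 17 f7 36 36 36 36.  K' ⊕ opad = 7d 9d 5c 5c 5c 5c.
Inner input = (K'⊕ipad) ∥ m = 17 f7 36 36 36 36 ∥ 6c 6e 75 6d 6a.
Inner hash: sum = 23+247+54+54+54+54+108+110+117+109+106 = 1036 → 04 0c.
Outer input = (K'⊕opad) ∥ inner = 7d 9d 5c 5c 5c 5c ∥ 04 0c.
Outer hash (tag): sum = 125+157+92+92+92+92+4+12 = 666 → 02 9a.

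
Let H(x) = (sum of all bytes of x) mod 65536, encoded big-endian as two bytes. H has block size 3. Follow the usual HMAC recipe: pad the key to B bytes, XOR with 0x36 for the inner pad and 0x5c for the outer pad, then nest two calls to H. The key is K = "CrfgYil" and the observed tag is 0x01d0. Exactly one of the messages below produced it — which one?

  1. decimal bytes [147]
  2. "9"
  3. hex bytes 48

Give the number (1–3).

Key "CrfgYil" = 43 72 66 67 59 69 6c is 7 bytes > B = 3, so hash it first: H(key) = 02 b0, then zero-pad to 3 bytes: K' = 02 b0 00.
K' ⊕ ipad = 34 86 36; K' ⊕ opad = 5e ec 5c.
m1: inner = H(34 86 36 93) = 01 83; tag = H(5e ec 5c 01 83) = 022a
m2: inner = H(34 86 36 39) = 01 29; tag = H(5e ec 5c 01 29) = 01d0 ← matches
m3: inner = H(34 86 36 48) = 01 38; tag = H(5e ec 5c 01 38) = 01df

2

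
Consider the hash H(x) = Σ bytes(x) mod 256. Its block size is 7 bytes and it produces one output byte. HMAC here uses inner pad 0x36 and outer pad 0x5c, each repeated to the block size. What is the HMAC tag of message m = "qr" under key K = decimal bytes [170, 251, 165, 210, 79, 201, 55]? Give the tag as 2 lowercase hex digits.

Key decimal bytes [170, 251, 165, 210, 79, 201, 55] = aa fb a5 d2 4f c9 37 is exactly B = 7 bytes: K' = aa fb a5 d2 4f c9 37.
K' ⊕ ipad = 9c cd 93 e4 79 ff 01.  K' ⊕ opad = f6 a7 f9 8e 13 95 6b.
Inner input = (K'⊕ipad) ∥ m = 9c cd 93 e4 79 ff 01 ∥ 71 72.
Inner hash: sum = 156+205+147+228+121+255+1+113+114 = 1340; mod 256 = 60 → 3c.
Outer input = (K'⊕opad) ∥ inner = f6 a7 f9 8e 13 95 6b ∥ 3c.
Outer hash (tag): sum = 246+167+249+142+19+149+107+60 = 1139; mod 256 = 115 → 73.

73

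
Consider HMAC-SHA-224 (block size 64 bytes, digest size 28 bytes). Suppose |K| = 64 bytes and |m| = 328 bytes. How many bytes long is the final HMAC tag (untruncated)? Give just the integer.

The tag is one SHA-224 digest: 28 bytes.

28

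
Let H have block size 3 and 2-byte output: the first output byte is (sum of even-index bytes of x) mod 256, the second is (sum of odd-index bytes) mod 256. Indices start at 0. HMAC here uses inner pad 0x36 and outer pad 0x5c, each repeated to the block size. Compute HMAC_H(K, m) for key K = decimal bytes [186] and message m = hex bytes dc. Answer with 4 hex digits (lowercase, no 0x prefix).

Key decimal bytes [186] = ba is 1 byte ≤ B = 3; zero-pad to 3 bytes: K' = ba 00 00.
K' ⊕ ipad = 8c 36 36.  K' ⊕ opad = e6 5c 5c.
Inner input = (K'⊕ipad) ∥ m = 8c 36 36 ∥ dc.
Inner hash: even-index sum = 194 mod 256 = 194; odd-index sum = 274 mod 256 = 18 → c2 12.
Outer input = (K'⊕opad) ∥ inner = e6 5c 5c ∥ c2 12.
Outer hash (tag): even-index sum = 340 mod 256 = 84; odd-index sum = 286 mod 256 = 30 → 54 1e.

541e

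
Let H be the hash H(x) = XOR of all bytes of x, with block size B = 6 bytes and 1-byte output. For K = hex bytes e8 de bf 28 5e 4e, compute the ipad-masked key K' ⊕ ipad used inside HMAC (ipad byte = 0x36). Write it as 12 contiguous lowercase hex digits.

dee8891e6878

Key hex bytes e8 de bf 28 5e 4e is exactly B = 6 bytes: K' = e8 de bf 28 5e 4e.
XOR each byte with 0x36: e8⊕36=de, de⊕36=e8, bf⊕36=89, 28⊕36=1e, 5e⊕36=68, 4e⊕36=78.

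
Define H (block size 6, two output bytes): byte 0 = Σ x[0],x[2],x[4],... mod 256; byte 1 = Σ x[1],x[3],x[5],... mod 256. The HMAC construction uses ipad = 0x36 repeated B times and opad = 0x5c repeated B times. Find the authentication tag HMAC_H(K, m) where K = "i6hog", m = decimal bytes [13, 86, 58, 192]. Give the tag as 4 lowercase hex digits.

Key "i6hog" = 69 36 68 6f 67 is 5 bytes ≤ B = 6; zero-pad to 6 bytes: K' = 69 36 68 6f 67 00.
K' ⊕ ipad = 5f 00 5e 59 51 36.  K' ⊕ opad = 35 6a 34 33 3b 5c.
Inner input = (K'⊕ipad) ∥ m = 5f 00 5e 59 51 36 ∥ 0d 56 3a c0.
Inner hash: even-index sum = 341 mod 256 = 85; odd-index sum = 421 mod 256 = 165 → 55 a5.
Outer input = (K'⊕opad) ∥ inner = 35 6a 34 33 3b 5c ∥ 55 a5.
Outer hash (tag): even-index sum = 249 mod 256 = 249; odd-index sum = 414 mod 256 = 158 → f9 9e.

f99e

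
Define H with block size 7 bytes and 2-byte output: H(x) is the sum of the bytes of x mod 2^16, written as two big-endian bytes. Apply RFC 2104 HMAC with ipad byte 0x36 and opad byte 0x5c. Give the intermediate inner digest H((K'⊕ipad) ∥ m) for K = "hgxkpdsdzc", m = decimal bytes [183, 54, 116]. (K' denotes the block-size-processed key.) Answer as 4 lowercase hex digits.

Key "hgxkpdsdzc" = 68 67 78 6b 70 64 73 64 7a 63 is 10 bytes > B = 7, so hash it first: H(key) = 04 3a, then zero-pad to 7 bytes: K' = 04 3a 00 00 00 00 00.
K' ⊕ ipad = 32 0c 36 36 36 36 36.
Inner input = 32 0c 36 36 36 36 36 ∥ b7 36 74.
Inner hash: sum = 50+12+54+54+54+54+54+183+54+116 = 685 → 02 ad.

02ad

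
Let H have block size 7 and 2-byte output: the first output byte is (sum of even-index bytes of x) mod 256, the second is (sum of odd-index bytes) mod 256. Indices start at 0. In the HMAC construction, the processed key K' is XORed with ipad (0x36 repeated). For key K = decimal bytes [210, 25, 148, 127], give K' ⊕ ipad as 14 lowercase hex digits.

Key decimal bytes [210, 25, 148, 127] = d2 19 94 7f is 4 bytes ≤ B = 7; zero-pad to 7 bytes: K' = d2 19 94 7f 00 00 00.
XOR each byte with 0x36: d2⊕36=e4, 19⊕36=2f, 94⊕36=a2, 7f⊕36=49, 00⊕36=36, 00⊕36=36, 00⊕36=36.

e42fa249363636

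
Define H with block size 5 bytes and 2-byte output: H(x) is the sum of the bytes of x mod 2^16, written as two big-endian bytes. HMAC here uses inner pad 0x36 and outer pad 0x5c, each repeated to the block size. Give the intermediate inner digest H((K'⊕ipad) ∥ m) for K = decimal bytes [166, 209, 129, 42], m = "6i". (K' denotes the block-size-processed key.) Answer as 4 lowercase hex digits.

Key decimal bytes [166, 209, 129, 42] = a6 d1 81 2a is 4 bytes ≤ B = 5; zero-pad to 5 bytes: K' = a6 d1 81 2a 00.
K' ⊕ ipad = 90 e7 b7 1c 36.
Inner input = 90 e7 b7 1c 36 ∥ 36 69.
Inner hash: sum = 144+231+183+28+54+54+105 = 799 → 03 1f.

031f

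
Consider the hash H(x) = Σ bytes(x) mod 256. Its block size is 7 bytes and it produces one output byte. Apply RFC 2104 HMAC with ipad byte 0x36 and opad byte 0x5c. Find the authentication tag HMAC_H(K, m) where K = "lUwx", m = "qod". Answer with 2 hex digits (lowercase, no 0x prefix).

ce

Key "lUwx" = 6c 55 77 78 is 4 bytes ≤ B = 7; zero-pad to 7 bytes: K' = 6c 55 77 78 00 00 00.
K' ⊕ ipad = 5a 63 41 4e 36 36 36.  K' ⊕ opad = 30 09 2b 24 5c 5c 5c.
Inner input = (K'⊕ipad) ∥ m = 5a 63 41 4e 36 36 36 ∥ 71 6f 64.
Inner hash: sum = 90+99+65+78+54+54+54+113+111+100 = 818; mod 256 = 50 → 32.
Outer input = (K'⊕opad) ∥ inner = 30 09 2b 24 5c 5c 5c ∥ 32.
Outer hash (tag): sum = 48+9+43+36+92+92+92+50 = 462; mod 256 = 206 → ce.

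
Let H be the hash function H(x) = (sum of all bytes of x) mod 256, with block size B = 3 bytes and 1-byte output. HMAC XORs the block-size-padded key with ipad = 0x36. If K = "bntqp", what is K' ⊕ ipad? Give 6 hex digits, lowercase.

Key "bntqp" = 62 6e 74 71 70 is 5 bytes > B = 3, so hash it first: H(key) = 25, then zero-pad to 3 bytes: K' = 25 00 00.
XOR each byte with 0x36: 25⊕36=13, 00⊕36=36, 00⊕36=36.

133636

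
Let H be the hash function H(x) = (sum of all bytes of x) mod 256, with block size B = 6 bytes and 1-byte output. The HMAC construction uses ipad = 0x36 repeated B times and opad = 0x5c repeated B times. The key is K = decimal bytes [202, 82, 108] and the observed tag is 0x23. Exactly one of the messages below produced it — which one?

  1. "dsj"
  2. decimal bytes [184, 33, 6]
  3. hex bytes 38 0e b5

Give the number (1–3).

Key decimal bytes [202, 82, 108] = ca 52 6c is 3 bytes ≤ B = 6; zero-pad to 6 bytes: K' = ca 52 6c 00 00 00.
K' ⊕ ipad = fc 64 5a 36 36 36; K' ⊕ opad = 96 0e 30 5c 5c 5c.
m1: inner = H(fc 64 5a 36 36 36 64 73 6a) = 9d; tag = H(96 0e 30 5c 5c 5c 9d) = 85
m2: inner = H(fc 64 5a 36 36 36 b8 21 06) = 3b; tag = H(96 0e 30 5c 5c 5c 3b) = 23 ← matches
m3: inner = H(fc 64 5a 36 36 36 38 0e b5) = 57; tag = H(96 0e 30 5c 5c 5c 57) = 3f

2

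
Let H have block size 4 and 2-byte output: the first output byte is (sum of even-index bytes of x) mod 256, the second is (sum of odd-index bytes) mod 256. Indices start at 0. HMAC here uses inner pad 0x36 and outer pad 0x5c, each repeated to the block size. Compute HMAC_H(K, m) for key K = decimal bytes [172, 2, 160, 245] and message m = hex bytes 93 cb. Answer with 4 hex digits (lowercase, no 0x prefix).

Key decimal bytes [172, 2, 160, 245] = ac 02 a0 f5 is exactly B = 4 bytes: K' = ac 02 a0 f5.
K' ⊕ ipad = 9a 34 96 c3.  K' ⊕ opad = f0 5e fc a9.
Inner input = (K'⊕ipad) ∥ m = 9a 34 96 c3 ∥ 93 cb.
Inner hash: even-index sum = 451 mod 256 = 195; odd-index sum = 450 mod 256 = 194 → c3 c2.
Outer input = (K'⊕opad) ∥ inner = f0 5e fc a9 ∥ c3 c2.
Outer hash (tag): even-index sum = 687 mod 256 = 175; odd-index sum = 457 mod 256 = 201 → af c9.

afc9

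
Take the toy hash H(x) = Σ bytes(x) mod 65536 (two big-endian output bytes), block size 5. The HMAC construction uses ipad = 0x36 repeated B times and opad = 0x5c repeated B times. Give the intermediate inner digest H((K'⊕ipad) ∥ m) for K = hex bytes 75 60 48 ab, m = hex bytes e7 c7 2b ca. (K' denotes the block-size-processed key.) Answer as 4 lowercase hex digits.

Key hex bytes 75 60 48 ab is 4 bytes ≤ B = 5; zero-pad to 5 bytes: K' = 75 60 48 ab 00.
K' ⊕ ipad = 43 56 7e 9d 36.
Inner input = 43 56 7e 9d 36 ∥ e7 c7 2b ca.
Inner hash: sum = 67+86+126+157+54+231+199+43+202 = 1165 → 04 8d.

048d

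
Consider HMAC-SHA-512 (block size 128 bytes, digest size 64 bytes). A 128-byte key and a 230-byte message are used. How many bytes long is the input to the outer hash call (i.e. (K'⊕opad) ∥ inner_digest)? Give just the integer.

192

Key is 128 ≤ 128 bytes, zero-padded: |K'| = 128.
Outer input = (K'⊕opad) ∥ H(inner) → 128 + 64 = 192 bytes.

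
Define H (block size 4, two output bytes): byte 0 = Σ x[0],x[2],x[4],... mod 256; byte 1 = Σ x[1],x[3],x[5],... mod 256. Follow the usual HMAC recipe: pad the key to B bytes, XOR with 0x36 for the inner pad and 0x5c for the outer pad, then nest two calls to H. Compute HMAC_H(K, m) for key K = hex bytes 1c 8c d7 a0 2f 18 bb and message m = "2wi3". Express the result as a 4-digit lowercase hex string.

Key hex bytes 1c 8c d7 a0 2f 18 bb is 7 bytes > B = 4, so hash it first: H(key) = dd 44, then zero-pad to 4 bytes: K' = dd 44 00 00.
K' ⊕ ipad = eb 72 36 36.  K' ⊕ opad = 81 18 5c 5c.
Inner input = (K'⊕ipad) ∥ m = eb 72 36 36 ∥ 32 77 69 33.
Inner hash: even-index sum = 444 mod 256 = 188; odd-index sum = 338 mod 256 = 82 → bc 52.
Outer input = (K'⊕opad) ∥ inner = 81 18 5c 5c ∥ bc 52.
Outer hash (tag): even-index sum = 409 mod 256 = 153; odd-index sum = 198 mod 256 = 198 → 99 c6.

99c6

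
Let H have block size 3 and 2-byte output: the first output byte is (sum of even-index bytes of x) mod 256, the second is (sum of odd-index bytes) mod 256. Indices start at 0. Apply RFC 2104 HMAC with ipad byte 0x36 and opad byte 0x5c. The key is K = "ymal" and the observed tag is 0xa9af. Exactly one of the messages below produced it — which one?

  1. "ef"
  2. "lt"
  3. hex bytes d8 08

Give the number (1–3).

Key "ymal" = 79 6d 61 6c is 4 bytes > B = 3, so hash it first: H(key) = da d9, then zero-pad to 3 bytes: K' = da d9 00.
K' ⊕ ipad = ec ef 36; K' ⊕ opad = 86 85 5c.
m1: inner = H(ec ef 36 65 66) = 88 54; tag = H(86 85 5c 88 54) = 360d
m2: inner = H(ec ef 36 6c 74) = 96 5b; tag = H(86 85 5c 96 5b) = 3d1b
m3: inner = H(ec ef 36 d8 08) = 2a c7; tag = H(86 85 5c 2a c7) = a9af ← matches

3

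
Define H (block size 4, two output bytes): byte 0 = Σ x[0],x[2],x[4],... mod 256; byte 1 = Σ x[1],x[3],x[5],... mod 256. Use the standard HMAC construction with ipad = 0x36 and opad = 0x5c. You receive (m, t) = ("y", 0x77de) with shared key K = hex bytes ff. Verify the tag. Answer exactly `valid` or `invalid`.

invalid

Key hex bytes ff is 1 byte ≤ B = 4; zero-pad to 4 bytes: K' = ff 00 00 00.
K' ⊕ ipad = c9 36 36 36; K' ⊕ opad = a3 5c 5c 5c.
Inner hash: even-index sum = 376 mod 256 = 120; odd-index sum = 108 mod 256 = 108 → 78 6c.
Outer hash (recomputed tag): even-index sum = 375 mod 256 = 119; odd-index sum = 292 mod 256 = 36 → 77 24.
Recomputed tag = 7724; claimed = 77de → mismatch.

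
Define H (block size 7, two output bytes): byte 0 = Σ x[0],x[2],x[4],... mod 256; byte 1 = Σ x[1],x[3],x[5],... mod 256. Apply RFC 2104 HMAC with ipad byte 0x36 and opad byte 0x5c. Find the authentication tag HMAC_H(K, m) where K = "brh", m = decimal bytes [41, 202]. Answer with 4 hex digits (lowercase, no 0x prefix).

03ce

Key "brh" = 62 72 68 is 3 bytes ≤ B = 7; zero-pad to 7 bytes: K' = 62 72 68 00 00 00 00.
K' ⊕ ipad = 54 44 5e 36 36 36 36.  K' ⊕ opad = 3e 2e 34 5c 5c 5c 5c.
Inner input = (K'⊕ipad) ∥ m = 54 44 5e 36 36 36 36 ∥ 29 ca.
Inner hash: even-index sum = 488 mod 256 = 232; odd-index sum = 217 mod 256 = 217 → e8 d9.
Outer input = (K'⊕opad) ∥ inner = 3e 2e 34 5c 5c 5c 5c ∥ e8 d9.
Outer hash (tag): even-index sum = 515 mod 256 = 3; odd-index sum = 462 mod 256 = 206 → 03 ce.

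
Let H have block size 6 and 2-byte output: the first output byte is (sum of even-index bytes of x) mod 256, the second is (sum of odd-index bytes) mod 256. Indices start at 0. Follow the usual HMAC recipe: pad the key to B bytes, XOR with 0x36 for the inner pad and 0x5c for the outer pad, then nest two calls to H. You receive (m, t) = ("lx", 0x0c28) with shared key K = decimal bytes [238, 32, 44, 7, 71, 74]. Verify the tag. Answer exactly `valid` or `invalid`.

Key decimal bytes [238, 32, 44, 7, 71, 74] = ee 20 2c 07 47 4a is exactly B = 6 bytes: K' = ee 20 2c 07 47 4a.
K' ⊕ ipad = d8 16 1a 31 71 7c; K' ⊕ opad = b2 7c 70 5b 1b 16.
Inner hash: even-index sum = 463 mod 256 = 207; odd-index sum = 315 mod 256 = 59 → cf 3b.
Outer hash (recomputed tag): even-index sum = 524 mod 256 = 12; odd-index sum = 296 mod 256 = 40 → 0c 28.
Recomputed tag = 0c28; claimed = 0c28 → match.

valid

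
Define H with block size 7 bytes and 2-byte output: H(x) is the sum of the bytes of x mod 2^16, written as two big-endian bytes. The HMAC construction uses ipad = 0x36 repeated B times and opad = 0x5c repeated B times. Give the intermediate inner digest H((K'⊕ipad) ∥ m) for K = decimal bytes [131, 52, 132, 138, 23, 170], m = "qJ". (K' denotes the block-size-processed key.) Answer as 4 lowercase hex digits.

Key decimal bytes [131, 52, 132, 138, 23, 170] = 83 34 84 8a 17 aa is 6 bytes ≤ B = 7; zero-pad to 7 bytes: K' = 83 34 84 8a 17 aa 00.
K' ⊕ ipad = b5 02 b2 bc 21 9c 36.
Inner input = b5 02 b2 bc 21 9c 36 ∥ 71 4a.
Inner hash: sum = 181+2+178+188+33+156+54+113+74 = 979 → 03 d3.

03d3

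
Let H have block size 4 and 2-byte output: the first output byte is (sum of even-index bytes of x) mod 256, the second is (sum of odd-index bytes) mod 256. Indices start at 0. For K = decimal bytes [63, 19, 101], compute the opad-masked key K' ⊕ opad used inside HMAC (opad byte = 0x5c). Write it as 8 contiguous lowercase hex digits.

Key decimal bytes [63, 19, 101] = 3f 13 65 is 3 bytes ≤ B = 4; zero-pad to 4 bytes: K' = 3f 13 65 00.
XOR each byte with 0x5c: 3f⊕5c=63, 13⊕5c=4f, 65⊕5c=39, 00⊕5c=5c.

634f395c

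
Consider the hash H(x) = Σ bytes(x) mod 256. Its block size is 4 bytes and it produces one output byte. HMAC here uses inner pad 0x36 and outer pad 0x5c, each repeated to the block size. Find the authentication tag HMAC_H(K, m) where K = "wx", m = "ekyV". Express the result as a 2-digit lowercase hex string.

a1

Key "wx" = 77 78 is 2 bytes ≤ B = 4; zero-pad to 4 bytes: K' = 77 78 00 00.
K' ⊕ ipad = 41 4e 36 36.  K' ⊕ opad = 2b 24 5c 5c.
Inner input = (K'⊕ipad) ∥ m = 41 4e 36 36 ∥ 65 6b 79 56.
Inner hash: sum = 65+78+54+54+101+107+121+86 = 666; mod 256 = 154 → 9a.
Outer input = (K'⊕opad) ∥ inner = 2b 24 5c 5c ∥ 9a.
Outer hash (tag): sum = 43+36+92+92+154 = 417; mod 256 = 161 → a1.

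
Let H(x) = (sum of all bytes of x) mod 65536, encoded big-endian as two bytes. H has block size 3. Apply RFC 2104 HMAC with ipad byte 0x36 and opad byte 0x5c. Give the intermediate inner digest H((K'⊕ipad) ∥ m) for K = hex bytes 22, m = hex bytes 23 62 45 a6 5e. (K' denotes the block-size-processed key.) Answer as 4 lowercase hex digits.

Key hex bytes 22 is 1 byte ≤ B = 3; zero-pad to 3 bytes: K' = 22 00 00.
K' ⊕ ipad = 14 36 36.
Inner input = 14 36 36 ∥ 23 62 45 a6 5e.
Inner hash: sum = 20+54+54+35+98+69+166+94 = 590 → 02 4e.

024e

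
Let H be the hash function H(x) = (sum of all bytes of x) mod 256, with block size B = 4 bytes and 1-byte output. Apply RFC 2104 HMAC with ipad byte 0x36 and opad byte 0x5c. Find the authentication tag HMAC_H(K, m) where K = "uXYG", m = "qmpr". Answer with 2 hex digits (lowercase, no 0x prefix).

9e

Key "uXYG" = 75 58 59 47 is exactly B = 4 bytes: K' = 75 58 59 47.
K' ⊕ ipad = 43 6e 6f 71.  K' ⊕ opad = 29 04 05 1b.
Inner input = (K'⊕ipad) ∥ m = 43 6e 6f 71 ∥ 71 6d 70 72.
Inner hash: sum = 67+110+111+113+113+109+112+114 = 849; mod 256 = 81 → 51.
Outer input = (K'⊕opad) ∥ inner = 29 04 05 1b ∥ 51.
Outer hash (tag): sum = 41+4+5+27+81 = 158 → 9e.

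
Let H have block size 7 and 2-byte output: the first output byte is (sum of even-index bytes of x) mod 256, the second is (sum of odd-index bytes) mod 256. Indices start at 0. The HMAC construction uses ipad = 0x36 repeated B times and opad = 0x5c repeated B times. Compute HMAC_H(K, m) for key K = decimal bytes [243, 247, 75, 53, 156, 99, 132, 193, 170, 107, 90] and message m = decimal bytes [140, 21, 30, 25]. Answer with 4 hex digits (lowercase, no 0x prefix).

Key decimal bytes [243, 247, 75, 53, 156, 99, 132, 193, 170, 107, 90] = f3 f7 4b 35 9c 63 84 c1 aa 6b 5a is 11 bytes > B = 7, so hash it first: H(key) = 62 bb, then zero-pad to 7 bytes: K' = 62 bb 00 00 00 00 00.
K' ⊕ ipad = 54 8d 36 36 36 36 36.  K' ⊕ opad = 3e e7 5c 5c 5c 5c 5c.
Inner input = (K'⊕ipad) ∥ m = 54 8d 36 36 36 36 36 ∥ 8c 15 1e 19.
Inner hash: even-index sum = 292 mod 256 = 36; odd-index sum = 419 mod 256 = 163 → 24 a3.
Outer input = (K'⊕opad) ∥ inner = 3e e7 5c 5c 5c 5c 5c ∥ 24 a3.
Outer hash (tag): even-index sum = 501 mod 256 = 245; odd-index sum = 451 mod 256 = 195 → f5 c3.

f5c3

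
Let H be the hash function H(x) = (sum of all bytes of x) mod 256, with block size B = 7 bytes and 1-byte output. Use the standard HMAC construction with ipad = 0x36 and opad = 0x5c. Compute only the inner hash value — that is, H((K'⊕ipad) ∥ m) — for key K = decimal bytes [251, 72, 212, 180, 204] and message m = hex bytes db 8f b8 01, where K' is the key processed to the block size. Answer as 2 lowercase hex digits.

38

Key decimal bytes [251, 72, 212, 180, 204] = fb 48 d4 b4 cc is 5 bytes ≤ B = 7; zero-pad to 7 bytes: K' = fb 48 d4 b4 cc 00 00.
K' ⊕ ipad = cd 7e e2 82 fa 36 36.
Inner input = cd 7e e2 82 fa 36 36 ∥ db 8f b8 01.
Inner hash: sum = 205+126+226+130+250+54+54+219+143+184+1 = 1592; mod 256 = 56 → 38.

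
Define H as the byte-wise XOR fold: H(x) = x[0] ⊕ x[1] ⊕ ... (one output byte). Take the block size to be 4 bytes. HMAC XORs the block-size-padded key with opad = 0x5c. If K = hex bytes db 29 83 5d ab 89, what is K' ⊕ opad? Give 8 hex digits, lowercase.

525c5c5c

Key hex bytes db 29 83 5d ab 89 is 6 bytes > B = 4, so hash it first: H(key) = 0e, then zero-pad to 4 bytes: K' = 0e 00 00 00.
XOR each byte with 0x5c: 0e⊕5c=52, 00⊕5c=5c, 00⊕5c=5c, 00⊕5c=5c.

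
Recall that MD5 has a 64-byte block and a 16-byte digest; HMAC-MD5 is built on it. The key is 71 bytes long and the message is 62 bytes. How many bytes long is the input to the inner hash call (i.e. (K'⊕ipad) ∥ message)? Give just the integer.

Key is 71 > 64 bytes, so it is hashed to 16 bytes then zero-padded to 64: |K'| = 64.
Inner input = (K'⊕ipad) ∥ m → 64 + 62 = 126 bytes.

126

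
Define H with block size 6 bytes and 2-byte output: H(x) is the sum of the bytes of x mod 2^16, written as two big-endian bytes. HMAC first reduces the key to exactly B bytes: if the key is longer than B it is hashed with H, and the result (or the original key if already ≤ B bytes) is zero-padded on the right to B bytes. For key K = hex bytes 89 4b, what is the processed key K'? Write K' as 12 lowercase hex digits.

Key hex bytes 89 4b is 2 bytes ≤ B = 6; zero-pad to 6 bytes: K' = 89 4b 00 00 00 00.

894b00000000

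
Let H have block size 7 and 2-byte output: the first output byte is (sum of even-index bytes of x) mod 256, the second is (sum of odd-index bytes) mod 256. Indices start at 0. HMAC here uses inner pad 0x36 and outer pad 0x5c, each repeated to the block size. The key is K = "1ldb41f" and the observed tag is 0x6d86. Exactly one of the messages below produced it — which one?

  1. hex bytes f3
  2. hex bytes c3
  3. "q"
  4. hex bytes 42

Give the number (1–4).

Key "1ldb41f" = 31 6c 64 62 34 31 66 is exactly B = 7 bytes: K' = 31 6c 64 62 34 31 66.
K' ⊕ ipad = 07 5a 52 54 02 07 50; K' ⊕ opad = 6d 30 38 3e 68 6d 3a.
m1: inner = H(07 5a 52 54 02 07 50 f3) = ab a8; tag = H(6d 30 38 3e 68 6d 3a ab a8) = ef86
m2: inner = H(07 5a 52 54 02 07 50 c3) = ab 78; tag = H(6d 30 38 3e 68 6d 3a ab 78) = bf86
m3: inner = H(07 5a 52 54 02 07 50 71) = ab 26; tag = H(6d 30 38 3e 68 6d 3a ab 26) = 6d86 ← matches
m4: inner = H(07 5a 52 54 02 07 50 42) = ab f7; tag = H(6d 30 38 3e 68 6d 3a ab f7) = 3e86

3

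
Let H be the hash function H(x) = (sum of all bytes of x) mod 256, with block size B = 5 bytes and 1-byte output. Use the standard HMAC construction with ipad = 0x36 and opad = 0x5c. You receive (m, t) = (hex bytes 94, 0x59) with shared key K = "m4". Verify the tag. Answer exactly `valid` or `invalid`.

invalid

Key "m4" = 6d 34 is 2 bytes ≤ B = 5; zero-pad to 5 bytes: K' = 6d 34 00 00 00.
K' ⊕ ipad = 5b 02 36 36 36; K' ⊕ opad = 31 68 5c 5c 5c.
Inner hash: sum = 91+2+54+54+54+148 = 403; mod 256 = 147 → 93.
Outer hash (recomputed tag): sum = 49+104+92+92+92+147 = 576; mod 256 = 64 → 40.
Recomputed tag = 40; claimed = 59 → mismatch.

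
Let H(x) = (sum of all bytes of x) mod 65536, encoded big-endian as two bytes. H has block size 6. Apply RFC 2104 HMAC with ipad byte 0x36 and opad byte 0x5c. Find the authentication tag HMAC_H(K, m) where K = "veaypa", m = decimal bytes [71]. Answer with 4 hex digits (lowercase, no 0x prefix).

014d

Key "veaypa" = 76 65 61 79 70 61 is exactly B = 6 bytes: K' = 76 65 61 79 70 61.
K' ⊕ ipad = 40 53 57 4f 46 57.  K' ⊕ opad = 2a 39 3d 25 2c 3d.
Inner input = (K'⊕ipad) ∥ m = 40 53 57 4f 46 57 ∥ 47.
Inner hash: sum = 64+83+87+79+70+87+71 = 541 → 02 1d.
Outer input = (K'⊕opad) ∥ inner = 2a 39 3d 25 2c 3d ∥ 02 1d.
Outer hash (tag): sum = 42+57+61+37+44+61+2+29 = 333 → 01 4d.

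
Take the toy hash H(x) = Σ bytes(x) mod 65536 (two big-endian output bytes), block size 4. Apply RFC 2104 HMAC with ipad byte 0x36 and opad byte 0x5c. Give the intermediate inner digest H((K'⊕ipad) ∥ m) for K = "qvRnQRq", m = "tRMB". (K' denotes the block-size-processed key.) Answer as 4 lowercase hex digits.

0282

Key "qvRnQRq" = 71 76 52 6e 51 52 71 is 7 bytes > B = 4, so hash it first: H(key) = 02 bb, then zero-pad to 4 bytes: K' = 02 bb 00 00.
K' ⊕ ipad = 34 8d 36 36.
Inner input = 34 8d 36 36 ∥ 74 52 4d 42.
Inner hash: sum = 52+141+54+54+116+82+77+66 = 642 → 02 82.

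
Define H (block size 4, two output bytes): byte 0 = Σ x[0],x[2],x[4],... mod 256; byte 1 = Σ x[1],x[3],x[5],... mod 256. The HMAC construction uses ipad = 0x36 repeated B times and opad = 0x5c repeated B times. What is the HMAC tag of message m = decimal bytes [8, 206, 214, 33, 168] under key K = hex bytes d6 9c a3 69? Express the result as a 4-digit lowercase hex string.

84ed

Key hex bytes d6 9c a3 69 is exactly B = 4 bytes: K' = d6 9c a3 69.
K' ⊕ ipad = e0 aa 95 5f.  K' ⊕ opad = 8a c0 ff 35.
Inner input = (K'⊕ipad) ∥ m = e0 aa 95 5f ∥ 08 ce d6 21 a8.
Inner hash: even-index sum = 763 mod 256 = 251; odd-index sum = 504 mod 256 = 248 → fb f8.
Outer input = (K'⊕opad) ∥ inner = 8a c0 ff 35 ∥ fb f8.
Outer hash (tag): even-index sum = 644 mod 256 = 132; odd-index sum = 493 mod 256 = 237 → 84 ed.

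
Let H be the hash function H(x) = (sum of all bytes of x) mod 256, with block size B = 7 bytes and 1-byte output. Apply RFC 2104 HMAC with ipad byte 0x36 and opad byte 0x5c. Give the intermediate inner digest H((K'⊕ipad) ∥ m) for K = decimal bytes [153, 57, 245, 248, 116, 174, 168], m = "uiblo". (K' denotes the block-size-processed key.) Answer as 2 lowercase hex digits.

Key decimal bytes [153, 57, 245, 248, 116, 174, 168] = 99 39 f5 f8 74 ae a8 is exactly B = 7 bytes: K' = 99 39 f5 f8 74 ae a8.
K' ⊕ ipad = af 0f c3 ce 42 98 9e.
Inner input = af 0f c3 ce 42 98 9e ∥ 75 69 62 6c 6f.
Inner hash: sum = 175+15+195+206+66+152+158+117+105+98+108+111 = 1506; mod 256 = 226 → e2.

e2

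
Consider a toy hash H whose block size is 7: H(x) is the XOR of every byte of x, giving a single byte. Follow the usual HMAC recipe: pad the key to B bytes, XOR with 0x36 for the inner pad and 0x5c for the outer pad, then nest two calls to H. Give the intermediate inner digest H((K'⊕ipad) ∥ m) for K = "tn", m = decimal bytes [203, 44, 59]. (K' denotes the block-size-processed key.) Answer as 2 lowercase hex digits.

f0

Key "tn" = 74 6e is 2 bytes ≤ B = 7; zero-pad to 7 bytes: K' = 74 6e 00 00 00 00 00.
K' ⊕ ipad = 42 58 36 36 36 36 36.
Inner input = 42 58 36 36 36 36 36 ∥ cb 2c 3b.
Inner hash: XOR 42⊕58⊕36⊕36⊕36⊕36⊕36⊕cb⊕2c⊕3b = f0.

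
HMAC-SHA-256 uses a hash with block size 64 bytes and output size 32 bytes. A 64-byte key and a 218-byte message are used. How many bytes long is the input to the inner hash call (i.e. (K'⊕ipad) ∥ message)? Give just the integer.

Key is 64 ≤ 64 bytes, zero-padded: |K'| = 64.
Inner input = (K'⊕ipad) ∥ m → 64 + 218 = 282 bytes.

282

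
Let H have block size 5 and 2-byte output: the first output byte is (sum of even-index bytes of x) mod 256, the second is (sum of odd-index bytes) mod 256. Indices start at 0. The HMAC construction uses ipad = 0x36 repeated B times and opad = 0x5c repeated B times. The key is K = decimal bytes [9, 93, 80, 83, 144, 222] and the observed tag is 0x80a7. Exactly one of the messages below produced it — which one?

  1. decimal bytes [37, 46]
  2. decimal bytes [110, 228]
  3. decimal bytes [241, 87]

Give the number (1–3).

1

Key decimal bytes [9, 93, 80, 83, 144, 222] = 09 5d 50 53 90 de is 6 bytes > B = 5, so hash it first: H(key) = e9 8e, then zero-pad to 5 bytes: K' = e9 8e 00 00 00.
K' ⊕ ipad = df b8 36 36 36; K' ⊕ opad = b5 d2 5c 5c 5c.
m1: inner = H(df b8 36 36 36 25 2e) = 79 13; tag = H(b5 d2 5c 5c 5c 79 13) = 80a7 ← matches
m2: inner = H(df b8 36 36 36 6e e4) = 2f 5c; tag = H(b5 d2 5c 5c 5c 2f 5c) = c95d
m3: inner = H(df b8 36 36 36 f1 57) = a2 df; tag = H(b5 d2 5c 5c 5c a2 df) = 4cd0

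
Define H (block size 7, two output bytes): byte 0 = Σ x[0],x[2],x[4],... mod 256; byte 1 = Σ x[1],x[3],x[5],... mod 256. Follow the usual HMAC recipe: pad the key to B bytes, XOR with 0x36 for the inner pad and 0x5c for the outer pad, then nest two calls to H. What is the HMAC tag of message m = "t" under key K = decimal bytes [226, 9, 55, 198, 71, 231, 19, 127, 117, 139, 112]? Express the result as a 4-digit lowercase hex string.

ee64

Key decimal bytes [226, 9, 55, 198, 71, 231, 19, 127, 117, 139, 112] = e2 09 37 c6 47 e7 13 7f 75 8b 70 is 11 bytes > B = 7, so hash it first: H(key) = 58 c0, then zero-pad to 7 bytes: K' = 58 c0 00 00 00 00 00.
K' ⊕ ipad = 6e f6 36 36 36 36 36.  K' ⊕ opad = 04 9c 5c 5c 5c 5c 5c.
Inner input = (K'⊕ipad) ∥ m = 6e f6 36 36 36 36 36 ∥ 74.
Inner hash: even-index sum = 272 mod 256 = 16; odd-index sum = 470 mod 256 = 214 → 10 d6.
Outer input = (K'⊕opad) ∥ inner = 04 9c 5c 5c 5c 5c 5c ∥ 10 d6.
Outer hash (tag): even-index sum = 494 mod 256 = 238; odd-index sum = 356 mod 256 = 100 → ee 64.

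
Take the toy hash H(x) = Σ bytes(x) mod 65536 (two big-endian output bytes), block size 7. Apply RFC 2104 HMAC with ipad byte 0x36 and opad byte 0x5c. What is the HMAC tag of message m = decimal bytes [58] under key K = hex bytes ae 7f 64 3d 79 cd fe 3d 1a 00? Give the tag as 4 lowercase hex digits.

Key hex bytes ae 7f 64 3d 79 cd fe 3d 1a 00 is 10 bytes > B = 7, so hash it first: H(key) = 04 69, then zero-pad to 7 bytes: K' = 04 69 00 00 00 00 00.
K' ⊕ ipad = 32 5f 36 36 36 36 36.  K' ⊕ opad = 58 35 5c 5c 5c 5c 5c.
Inner input = (K'⊕ipad) ∥ m = 32 5f 36 36 36 36 36 ∥ 3a.
Inner hash: sum = 50+95+54+54+54+54+54+58 = 473 → 01 d9.
Outer input = (K'⊕opad) ∥ inner = 58 35 5c 5c 5c 5c 5c ∥ 01 d9.
Outer hash (tag): sum = 88+53+92+92+92+92+92+1+217 = 819 → 03 33.

0333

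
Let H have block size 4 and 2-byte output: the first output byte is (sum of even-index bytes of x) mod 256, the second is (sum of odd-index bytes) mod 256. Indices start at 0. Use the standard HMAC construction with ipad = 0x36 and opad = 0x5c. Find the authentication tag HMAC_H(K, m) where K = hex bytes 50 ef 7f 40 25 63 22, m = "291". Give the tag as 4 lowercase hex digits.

Key hex bytes 50 ef 7f 40 25 63 22 is 7 bytes > B = 4, so hash it first: H(key) = 16 92, then zero-pad to 4 bytes: K' = 16 92 00 00.
K' ⊕ ipad = 20 a4 36 36.  K' ⊕ opad = 4a ce 5c 5c.
Inner input = (K'⊕ipad) ∥ m = 20 a4 36 36 ∥ 32 39 31.
Inner hash: even-index sum = 185 mod 256 = 185; odd-index sum = 275 mod 256 = 19 → b9 13.
Outer input = (K'⊕opad) ∥ inner = 4a ce 5c 5c ∥ b9 13.
Outer hash (tag): even-index sum = 351 mod 256 = 95; odd-index sum = 317 mod 256 = 61 → 5f 3d.

5f3d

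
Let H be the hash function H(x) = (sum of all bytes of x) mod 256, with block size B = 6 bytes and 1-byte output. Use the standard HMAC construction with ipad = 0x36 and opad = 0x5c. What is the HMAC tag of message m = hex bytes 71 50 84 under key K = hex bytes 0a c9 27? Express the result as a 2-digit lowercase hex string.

Key hex bytes 0a c9 27 is 3 bytes ≤ B = 6; zero-pad to 6 bytes: K' = 0a c9 27 00 00 00.
K' ⊕ ipad = 3c ff 11 36 36 36.  K' ⊕ opad = 56 95 7b 5c 5c 5c.
Inner input = (K'⊕ipad) ∥ m = 3c ff 11 36 36 36 ∥ 71 50 84.
Inner hash: sum = 60+255+17+54+54+54+113+80+132 = 819; mod 256 = 51 → 33.
Outer input = (K'⊕opad) ∥ inner = 56 95 7b 5c 5c 5c ∥ 33.
Outer hash (tag): sum = 86+149+123+92+92+92+51 = 685; mod 256 = 173 → ad.

ad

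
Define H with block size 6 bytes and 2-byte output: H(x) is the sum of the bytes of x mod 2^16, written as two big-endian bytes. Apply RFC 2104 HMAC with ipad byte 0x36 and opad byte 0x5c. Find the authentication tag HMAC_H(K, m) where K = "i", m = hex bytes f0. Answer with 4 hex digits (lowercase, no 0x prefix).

0260

Key "i" = 69 is 1 byte ≤ B = 6; zero-pad to 6 bytes: K' = 69 00 00 00 00 00.
K' ⊕ ipad = 5f 36 36 36 36 36.  K' ⊕ opad = 35 5c 5c 5c 5c 5c.
Inner input = (K'⊕ipad) ∥ m = 5f 36 36 36 36 36 ∥ f0.
Inner hash: sum = 95+54+54+54+54+54+240 = 605 → 02 5d.
Outer input = (K'⊕opad) ∥ inner = 35 5c 5c 5c 5c 5c ∥ 02 5d.
Outer hash (tag): sum = 53+92+92+92+92+92+2+93 = 608 → 02 60.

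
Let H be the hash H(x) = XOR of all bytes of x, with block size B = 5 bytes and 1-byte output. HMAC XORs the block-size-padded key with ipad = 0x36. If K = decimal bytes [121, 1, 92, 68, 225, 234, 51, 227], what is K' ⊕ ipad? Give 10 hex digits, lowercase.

8d36363636

Key decimal bytes [121, 1, 92, 68, 225, 234, 51, 227] = 79 01 5c 44 e1 ea 33 e3 is 8 bytes > B = 5, so hash it first: H(key) = bb, then zero-pad to 5 bytes: K' = bb 00 00 00 00.
XOR each byte with 0x36: bb⊕36=8d, 00⊕36=36, 00⊕36=36, 00⊕36=36, 00⊕36=36.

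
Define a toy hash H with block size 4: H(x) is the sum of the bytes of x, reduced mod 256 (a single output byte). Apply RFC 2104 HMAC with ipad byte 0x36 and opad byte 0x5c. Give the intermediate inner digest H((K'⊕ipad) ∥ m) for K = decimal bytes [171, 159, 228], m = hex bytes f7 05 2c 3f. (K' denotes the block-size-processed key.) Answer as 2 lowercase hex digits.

b5

Key decimal bytes [171, 159, 228] = ab 9f e4 is 3 bytes ≤ B = 4; zero-pad to 4 bytes: K' = ab 9f e4 00.
K' ⊕ ipad = 9d a9 d2 36.
Inner input = 9d a9 d2 36 ∥ f7 05 2c 3f.
Inner hash: sum = 157+169+210+54+247+5+44+63 = 949; mod 256 = 181 → b5.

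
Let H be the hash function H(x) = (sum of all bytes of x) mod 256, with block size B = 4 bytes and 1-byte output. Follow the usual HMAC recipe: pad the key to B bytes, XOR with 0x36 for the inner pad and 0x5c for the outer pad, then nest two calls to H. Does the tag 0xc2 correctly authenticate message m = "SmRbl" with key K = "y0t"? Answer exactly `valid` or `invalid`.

valid

Key "y0t" = 79 30 74 is 3 bytes ≤ B = 4; zero-pad to 4 bytes: K' = 79 30 74 00.
K' ⊕ ipad = 4f 06 42 36; K' ⊕ opad = 25 6c 28 5c.
Inner hash: sum = 79+6+66+54+83+109+82+98+108 = 685; mod 256 = 173 → ad.
Outer hash (recomputed tag): sum = 37+108+40+92+173 = 450; mod 256 = 194 → c2.
Recomputed tag = c2; claimed = c2 → match.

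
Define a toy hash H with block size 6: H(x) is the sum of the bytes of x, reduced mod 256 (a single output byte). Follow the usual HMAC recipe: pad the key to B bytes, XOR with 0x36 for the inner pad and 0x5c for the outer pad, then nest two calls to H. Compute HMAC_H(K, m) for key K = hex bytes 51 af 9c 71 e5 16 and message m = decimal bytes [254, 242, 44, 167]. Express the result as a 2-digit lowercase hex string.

Key hex bytes 51 af 9c 71 e5 16 is exactly B = 6 bytes: K' = 51 af 9c 71 e5 16.
K' ⊕ ipad = 67 99 aa 47 d3 20.  K' ⊕ opad = 0d f3 c0 2d b9 4a.
Inner input = (K'⊕ipad) ∥ m = 67 99 aa 47 d3 20 ∥ fe f2 2c a7.
Inner hash: sum = 103+153+170+71+211+32+254+242+44+167 = 1447; mod 256 = 167 → a7.
Outer input = (K'⊕opad) ∥ inner = 0d f3 c0 2d b9 4a ∥ a7.
Outer hash (tag): sum = 13+243+192+45+185+74+167 = 919; mod 256 = 151 → 97.

97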